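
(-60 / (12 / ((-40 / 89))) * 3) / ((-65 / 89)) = -120 / 13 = -9.23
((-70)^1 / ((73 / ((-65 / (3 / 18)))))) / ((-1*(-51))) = 9100 / 1241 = 7.33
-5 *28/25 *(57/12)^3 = -48013/80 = -600.16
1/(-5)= -1/5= -0.20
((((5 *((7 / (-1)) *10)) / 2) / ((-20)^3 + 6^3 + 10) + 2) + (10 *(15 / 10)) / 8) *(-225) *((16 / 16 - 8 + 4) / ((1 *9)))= 9089775 / 31096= 292.31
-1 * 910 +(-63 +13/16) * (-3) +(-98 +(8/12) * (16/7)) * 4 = -372739/336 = -1109.34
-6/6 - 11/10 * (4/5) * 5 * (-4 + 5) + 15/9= -56/15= -3.73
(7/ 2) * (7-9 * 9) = -259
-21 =-21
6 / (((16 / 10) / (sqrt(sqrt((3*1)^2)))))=15*sqrt(3) / 4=6.50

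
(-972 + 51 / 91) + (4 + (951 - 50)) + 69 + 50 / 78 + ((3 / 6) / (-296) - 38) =-5624273 / 161616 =-34.80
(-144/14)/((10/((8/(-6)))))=48/35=1.37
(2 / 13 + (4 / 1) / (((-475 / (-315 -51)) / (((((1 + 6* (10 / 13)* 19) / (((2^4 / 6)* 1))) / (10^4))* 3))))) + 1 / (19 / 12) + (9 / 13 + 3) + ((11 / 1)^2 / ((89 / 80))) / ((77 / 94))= 406261736261 / 2959250000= 137.29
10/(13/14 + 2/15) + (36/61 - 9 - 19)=-244756/13603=-17.99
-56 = -56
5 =5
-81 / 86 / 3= -27 / 86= -0.31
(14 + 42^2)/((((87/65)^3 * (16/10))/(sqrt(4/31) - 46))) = -28076286875/1317006 + 1220708125 * sqrt(31)/40827186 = -21151.80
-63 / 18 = -7 / 2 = -3.50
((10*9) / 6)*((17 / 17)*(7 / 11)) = 105 / 11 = 9.55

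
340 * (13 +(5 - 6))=4080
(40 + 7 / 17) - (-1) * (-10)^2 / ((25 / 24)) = 2319 / 17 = 136.41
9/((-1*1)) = -9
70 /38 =35 /19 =1.84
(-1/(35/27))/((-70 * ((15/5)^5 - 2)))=27/590450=0.00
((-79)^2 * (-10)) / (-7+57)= -6241 / 5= -1248.20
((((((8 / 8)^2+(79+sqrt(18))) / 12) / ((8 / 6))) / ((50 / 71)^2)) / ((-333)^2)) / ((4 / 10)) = 5041 * sqrt(2) / 591408000+5041 / 22177800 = 0.00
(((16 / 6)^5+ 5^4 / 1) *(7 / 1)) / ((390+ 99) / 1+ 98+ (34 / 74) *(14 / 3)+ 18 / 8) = 191290148 / 21268899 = 8.99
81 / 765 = 9 / 85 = 0.11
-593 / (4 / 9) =-5337 / 4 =-1334.25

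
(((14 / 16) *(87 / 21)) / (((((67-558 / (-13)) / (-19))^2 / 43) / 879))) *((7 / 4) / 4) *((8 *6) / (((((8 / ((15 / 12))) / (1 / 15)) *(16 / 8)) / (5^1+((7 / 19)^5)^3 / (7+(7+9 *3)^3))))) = 120914450099553000805561074807561 / 54012632443022141333148132944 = 2238.63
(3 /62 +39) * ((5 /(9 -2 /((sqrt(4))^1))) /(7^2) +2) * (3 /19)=5730507 /461776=12.41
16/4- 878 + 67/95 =-873.29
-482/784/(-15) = 0.04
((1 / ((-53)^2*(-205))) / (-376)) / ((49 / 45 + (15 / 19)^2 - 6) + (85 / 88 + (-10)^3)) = -35739 / 7763832336331529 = -0.00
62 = 62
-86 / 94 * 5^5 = -134375 / 47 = -2859.04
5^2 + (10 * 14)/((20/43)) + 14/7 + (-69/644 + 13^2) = 13913/28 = 496.89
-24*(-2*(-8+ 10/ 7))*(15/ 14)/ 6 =-2760/ 49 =-56.33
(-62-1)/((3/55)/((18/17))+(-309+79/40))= 16632/81041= 0.21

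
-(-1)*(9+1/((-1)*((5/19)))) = 26/5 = 5.20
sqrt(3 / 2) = sqrt(6) / 2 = 1.22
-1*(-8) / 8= 1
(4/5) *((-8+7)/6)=-2/15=-0.13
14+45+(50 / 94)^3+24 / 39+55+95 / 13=164762580 / 1349699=122.07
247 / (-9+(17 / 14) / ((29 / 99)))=-100282 / 1971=-50.88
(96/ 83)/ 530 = 48/ 21995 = 0.00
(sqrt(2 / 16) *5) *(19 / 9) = 95 *sqrt(2) / 36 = 3.73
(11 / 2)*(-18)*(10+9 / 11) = -1071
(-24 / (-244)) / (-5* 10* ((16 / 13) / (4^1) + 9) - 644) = -39 / 439871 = -0.00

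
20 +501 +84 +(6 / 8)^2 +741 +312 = 26537 / 16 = 1658.56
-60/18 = -10/3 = -3.33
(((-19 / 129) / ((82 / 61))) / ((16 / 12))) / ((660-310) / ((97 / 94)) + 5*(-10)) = -112423 / 395617200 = -0.00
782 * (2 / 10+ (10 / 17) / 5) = 1242 / 5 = 248.40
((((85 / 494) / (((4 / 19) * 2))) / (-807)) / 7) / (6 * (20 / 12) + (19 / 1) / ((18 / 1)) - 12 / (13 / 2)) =-51 / 6492584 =-0.00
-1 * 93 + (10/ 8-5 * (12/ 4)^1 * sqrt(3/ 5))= -367/ 4-3 * sqrt(15)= -103.37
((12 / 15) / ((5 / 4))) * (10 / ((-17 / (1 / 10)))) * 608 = -9728 / 425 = -22.89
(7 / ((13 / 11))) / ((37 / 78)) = 462 / 37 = 12.49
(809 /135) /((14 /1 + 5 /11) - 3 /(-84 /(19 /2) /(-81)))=-498344 /1083375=-0.46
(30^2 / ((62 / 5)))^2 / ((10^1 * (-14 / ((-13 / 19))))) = 3290625 / 127813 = 25.75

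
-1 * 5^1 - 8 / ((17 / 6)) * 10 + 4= -497 / 17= -29.24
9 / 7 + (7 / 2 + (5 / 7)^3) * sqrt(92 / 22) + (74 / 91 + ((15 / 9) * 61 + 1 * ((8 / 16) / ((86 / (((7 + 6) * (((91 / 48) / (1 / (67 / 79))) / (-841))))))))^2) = 241 * sqrt(506) / 686 + 283055143512050846848627 / 27379589661379178496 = 10346.08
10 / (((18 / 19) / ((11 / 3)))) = 1045 / 27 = 38.70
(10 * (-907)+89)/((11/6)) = -53886/11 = -4898.73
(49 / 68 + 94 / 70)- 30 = -66489 / 2380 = -27.94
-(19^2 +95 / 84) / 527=-30419 / 44268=-0.69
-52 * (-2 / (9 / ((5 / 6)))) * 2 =520 / 27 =19.26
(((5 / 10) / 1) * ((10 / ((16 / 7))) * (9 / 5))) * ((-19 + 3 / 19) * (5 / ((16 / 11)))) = -620235 / 2432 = -255.03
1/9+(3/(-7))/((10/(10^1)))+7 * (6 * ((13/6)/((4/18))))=51557/126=409.18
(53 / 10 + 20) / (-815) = -253 / 8150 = -0.03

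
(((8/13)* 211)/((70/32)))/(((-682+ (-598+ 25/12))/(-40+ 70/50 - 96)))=218116608/34887125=6.25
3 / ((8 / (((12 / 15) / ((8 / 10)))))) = 3 / 8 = 0.38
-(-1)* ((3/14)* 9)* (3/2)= 81/28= 2.89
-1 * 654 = -654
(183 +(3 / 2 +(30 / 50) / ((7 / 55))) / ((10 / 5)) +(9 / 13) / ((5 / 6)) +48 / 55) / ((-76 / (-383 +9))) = 63919473 / 69160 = 924.23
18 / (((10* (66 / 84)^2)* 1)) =1764 / 605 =2.92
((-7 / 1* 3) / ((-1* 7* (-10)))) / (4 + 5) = -1 / 30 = -0.03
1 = 1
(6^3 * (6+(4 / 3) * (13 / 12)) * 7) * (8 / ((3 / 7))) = 210112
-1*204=-204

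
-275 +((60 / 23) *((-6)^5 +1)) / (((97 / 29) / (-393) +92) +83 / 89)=-534677626775 / 1083943471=-493.27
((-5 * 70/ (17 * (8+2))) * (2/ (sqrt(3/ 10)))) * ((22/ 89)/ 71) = -1540 * sqrt(30)/ 322269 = -0.03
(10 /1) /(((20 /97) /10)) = 485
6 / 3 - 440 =-438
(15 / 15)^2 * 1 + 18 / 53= 71 / 53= 1.34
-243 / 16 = -15.19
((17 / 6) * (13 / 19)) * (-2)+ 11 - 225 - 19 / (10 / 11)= -136103 / 570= -238.78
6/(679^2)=6/461041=0.00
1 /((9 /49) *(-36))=-0.15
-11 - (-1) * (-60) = -71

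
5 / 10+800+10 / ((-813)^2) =1058211389 / 1321938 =800.50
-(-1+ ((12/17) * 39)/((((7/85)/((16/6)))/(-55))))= 343207/7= 49029.57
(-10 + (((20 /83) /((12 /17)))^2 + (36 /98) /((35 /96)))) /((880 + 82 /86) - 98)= -40582907521 /3579869848905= -0.01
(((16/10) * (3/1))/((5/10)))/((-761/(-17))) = 816/3805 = 0.21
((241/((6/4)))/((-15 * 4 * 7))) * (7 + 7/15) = -1928/675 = -2.86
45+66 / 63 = 967 / 21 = 46.05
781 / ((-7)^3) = -781 / 343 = -2.28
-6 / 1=-6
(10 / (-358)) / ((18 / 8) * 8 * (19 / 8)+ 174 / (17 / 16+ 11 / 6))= -0.00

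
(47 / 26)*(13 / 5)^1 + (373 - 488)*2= -2253 / 10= -225.30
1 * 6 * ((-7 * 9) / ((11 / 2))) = -756 / 11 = -68.73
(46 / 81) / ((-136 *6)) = -23 / 33048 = -0.00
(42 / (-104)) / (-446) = 21 / 23192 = 0.00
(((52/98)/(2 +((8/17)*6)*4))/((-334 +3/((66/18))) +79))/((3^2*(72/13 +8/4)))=-0.00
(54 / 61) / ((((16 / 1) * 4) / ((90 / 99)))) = 0.01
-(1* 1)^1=-1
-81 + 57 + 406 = 382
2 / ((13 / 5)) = 10 / 13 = 0.77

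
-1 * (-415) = 415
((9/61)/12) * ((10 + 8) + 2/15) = 68/305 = 0.22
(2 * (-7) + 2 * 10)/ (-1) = -6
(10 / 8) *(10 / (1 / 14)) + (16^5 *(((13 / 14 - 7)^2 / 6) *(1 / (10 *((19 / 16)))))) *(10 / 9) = 15156322175 / 25137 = 602948.73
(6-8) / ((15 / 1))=-2 / 15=-0.13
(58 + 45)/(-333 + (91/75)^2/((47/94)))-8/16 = -3015313/3713126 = -0.81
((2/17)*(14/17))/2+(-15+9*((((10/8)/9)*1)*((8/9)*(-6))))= -21.62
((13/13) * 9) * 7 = 63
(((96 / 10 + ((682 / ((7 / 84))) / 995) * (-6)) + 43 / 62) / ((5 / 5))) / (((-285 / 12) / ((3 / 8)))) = 7228317 / 11721100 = 0.62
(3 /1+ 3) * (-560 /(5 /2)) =-1344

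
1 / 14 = 0.07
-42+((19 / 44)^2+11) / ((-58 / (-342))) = 23.96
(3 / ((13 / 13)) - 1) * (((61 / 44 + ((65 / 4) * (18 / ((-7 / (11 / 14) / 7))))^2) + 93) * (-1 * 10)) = -2281577315 / 2156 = -1058245.51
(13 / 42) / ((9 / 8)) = 52 / 189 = 0.28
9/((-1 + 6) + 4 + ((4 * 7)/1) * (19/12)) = 27/160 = 0.17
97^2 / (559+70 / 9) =84681 / 5101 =16.60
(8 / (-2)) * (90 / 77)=-4.68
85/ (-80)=-17/ 16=-1.06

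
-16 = -16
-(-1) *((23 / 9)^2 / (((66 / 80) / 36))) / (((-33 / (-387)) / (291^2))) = 34244243680 / 121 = 283010278.35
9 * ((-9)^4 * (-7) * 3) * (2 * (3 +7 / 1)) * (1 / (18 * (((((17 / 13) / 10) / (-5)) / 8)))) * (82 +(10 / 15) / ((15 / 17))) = 592911446400 / 17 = 34877143905.88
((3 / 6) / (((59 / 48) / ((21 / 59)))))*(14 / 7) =1008 / 3481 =0.29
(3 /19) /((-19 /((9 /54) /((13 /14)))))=-7 /4693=-0.00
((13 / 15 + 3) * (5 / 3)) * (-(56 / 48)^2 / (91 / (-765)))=17255 / 234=73.74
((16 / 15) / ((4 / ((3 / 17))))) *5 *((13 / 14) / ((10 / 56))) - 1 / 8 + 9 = 6867 / 680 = 10.10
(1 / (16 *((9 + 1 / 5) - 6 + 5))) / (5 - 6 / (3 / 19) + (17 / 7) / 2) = -7 / 29192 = -0.00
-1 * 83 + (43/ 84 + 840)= 63631/ 84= 757.51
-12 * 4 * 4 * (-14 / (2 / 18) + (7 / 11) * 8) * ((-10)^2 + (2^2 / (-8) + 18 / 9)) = 25919040 / 11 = 2356276.36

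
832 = 832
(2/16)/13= 1/104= 0.01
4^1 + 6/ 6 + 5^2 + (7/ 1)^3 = 373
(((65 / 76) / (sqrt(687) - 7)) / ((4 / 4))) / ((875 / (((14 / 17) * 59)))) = 5369 / 10303700 + 767 * sqrt(687) / 10303700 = 0.00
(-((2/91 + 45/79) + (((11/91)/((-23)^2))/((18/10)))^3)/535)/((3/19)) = -72214816617088934002/10311476335426677865545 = -0.01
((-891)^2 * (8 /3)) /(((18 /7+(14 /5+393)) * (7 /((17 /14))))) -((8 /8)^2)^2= 89875579 /97601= 920.85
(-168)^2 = 28224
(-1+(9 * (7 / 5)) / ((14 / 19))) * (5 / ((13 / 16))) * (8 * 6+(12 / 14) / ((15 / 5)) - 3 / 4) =61226 / 13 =4709.69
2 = 2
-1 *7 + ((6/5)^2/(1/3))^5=14624921393/9765625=1497.59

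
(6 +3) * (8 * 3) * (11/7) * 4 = 9504/7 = 1357.71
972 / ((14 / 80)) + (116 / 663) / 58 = 25777454 / 4641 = 5554.29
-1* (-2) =2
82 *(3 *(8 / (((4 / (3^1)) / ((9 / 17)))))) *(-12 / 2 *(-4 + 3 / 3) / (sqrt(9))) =79704 / 17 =4688.47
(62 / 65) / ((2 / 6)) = 186 / 65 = 2.86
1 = 1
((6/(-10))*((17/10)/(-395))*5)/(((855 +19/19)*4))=0.00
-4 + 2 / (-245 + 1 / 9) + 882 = 967547 / 1102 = 877.99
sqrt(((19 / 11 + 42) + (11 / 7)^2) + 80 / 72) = sqrt(2524390) / 231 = 6.88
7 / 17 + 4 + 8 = 211 / 17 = 12.41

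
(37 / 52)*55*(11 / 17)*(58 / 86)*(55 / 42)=35704075 / 1596504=22.36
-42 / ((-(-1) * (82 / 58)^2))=-35322 / 1681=-21.01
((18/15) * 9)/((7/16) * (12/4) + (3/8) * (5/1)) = 288/85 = 3.39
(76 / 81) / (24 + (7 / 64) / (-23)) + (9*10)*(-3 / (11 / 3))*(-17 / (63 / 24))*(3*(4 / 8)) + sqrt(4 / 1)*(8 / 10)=3778589104 / 5270265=716.96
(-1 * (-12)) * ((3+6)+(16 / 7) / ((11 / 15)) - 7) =4728 / 77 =61.40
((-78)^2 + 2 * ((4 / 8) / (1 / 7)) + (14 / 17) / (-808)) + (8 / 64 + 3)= 83708887 / 13736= 6094.12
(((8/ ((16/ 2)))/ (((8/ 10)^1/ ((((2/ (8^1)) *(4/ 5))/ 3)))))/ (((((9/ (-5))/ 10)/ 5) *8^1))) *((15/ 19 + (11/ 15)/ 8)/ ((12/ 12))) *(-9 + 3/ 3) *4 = 50225/ 6156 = 8.16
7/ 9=0.78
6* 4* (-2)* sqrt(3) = -48* sqrt(3) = -83.14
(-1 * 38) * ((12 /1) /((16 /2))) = -57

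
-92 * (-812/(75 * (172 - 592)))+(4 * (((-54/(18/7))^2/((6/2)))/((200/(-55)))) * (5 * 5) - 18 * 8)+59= -9292211/2250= -4129.87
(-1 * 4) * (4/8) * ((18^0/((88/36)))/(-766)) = 9/8426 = 0.00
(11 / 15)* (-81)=-59.40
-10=-10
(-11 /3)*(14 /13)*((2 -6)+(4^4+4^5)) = -196504 /39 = -5038.56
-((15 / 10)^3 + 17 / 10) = -203 / 40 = -5.08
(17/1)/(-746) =-17/746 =-0.02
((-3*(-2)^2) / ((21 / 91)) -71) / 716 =-123 / 716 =-0.17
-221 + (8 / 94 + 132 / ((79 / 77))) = -342549 / 3713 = -92.26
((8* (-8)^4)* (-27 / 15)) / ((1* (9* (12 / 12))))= -32768 / 5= -6553.60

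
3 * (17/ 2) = 51/ 2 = 25.50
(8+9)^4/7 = 83521/7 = 11931.57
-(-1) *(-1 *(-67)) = 67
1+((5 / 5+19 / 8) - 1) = 27 / 8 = 3.38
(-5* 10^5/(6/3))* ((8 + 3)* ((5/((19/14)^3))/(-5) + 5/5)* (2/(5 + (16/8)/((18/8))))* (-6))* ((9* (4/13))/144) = 305538750000/4725851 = 64652.64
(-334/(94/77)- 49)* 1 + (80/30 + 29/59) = -2657401/8319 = -319.44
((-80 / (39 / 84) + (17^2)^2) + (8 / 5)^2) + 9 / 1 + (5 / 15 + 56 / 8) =81283396 / 975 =83367.59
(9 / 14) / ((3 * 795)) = 1 / 3710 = 0.00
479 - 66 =413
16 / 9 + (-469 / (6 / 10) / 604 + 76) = 415765 / 5436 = 76.48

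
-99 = -99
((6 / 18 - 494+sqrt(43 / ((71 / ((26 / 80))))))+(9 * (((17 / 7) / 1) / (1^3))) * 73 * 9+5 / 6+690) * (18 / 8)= 9 * sqrt(396890) / 5680+1834221 / 56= 32754.94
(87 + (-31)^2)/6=174.67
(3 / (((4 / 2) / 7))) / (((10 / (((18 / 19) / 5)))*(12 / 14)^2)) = 1029 / 3800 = 0.27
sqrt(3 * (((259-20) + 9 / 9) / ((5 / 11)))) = 12 * sqrt(11) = 39.80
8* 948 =7584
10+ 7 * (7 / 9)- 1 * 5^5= -27986 / 9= -3109.56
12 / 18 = 2 / 3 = 0.67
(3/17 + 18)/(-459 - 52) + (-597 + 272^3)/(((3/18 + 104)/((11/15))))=3845795803189/27146875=141666.24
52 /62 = 26 /31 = 0.84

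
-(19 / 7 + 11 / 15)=-362 / 105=-3.45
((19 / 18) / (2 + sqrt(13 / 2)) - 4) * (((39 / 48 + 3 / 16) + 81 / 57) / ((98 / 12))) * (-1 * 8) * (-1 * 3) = -26.81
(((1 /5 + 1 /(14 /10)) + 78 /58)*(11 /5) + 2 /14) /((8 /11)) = 71357 /10150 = 7.03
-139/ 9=-15.44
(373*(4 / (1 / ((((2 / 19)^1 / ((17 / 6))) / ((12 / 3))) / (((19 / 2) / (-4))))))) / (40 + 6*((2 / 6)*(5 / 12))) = -214848 / 1503565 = -0.14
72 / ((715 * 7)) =72 / 5005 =0.01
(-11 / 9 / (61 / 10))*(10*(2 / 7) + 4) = -1760 / 1281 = -1.37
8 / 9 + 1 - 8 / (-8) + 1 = 35 / 9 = 3.89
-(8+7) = -15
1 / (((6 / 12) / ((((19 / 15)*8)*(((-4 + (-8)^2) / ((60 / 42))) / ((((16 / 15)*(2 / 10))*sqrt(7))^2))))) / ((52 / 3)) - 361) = -92625 / 33437623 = -0.00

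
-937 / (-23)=937 / 23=40.74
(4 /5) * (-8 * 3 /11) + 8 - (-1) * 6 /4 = 853 /110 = 7.75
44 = 44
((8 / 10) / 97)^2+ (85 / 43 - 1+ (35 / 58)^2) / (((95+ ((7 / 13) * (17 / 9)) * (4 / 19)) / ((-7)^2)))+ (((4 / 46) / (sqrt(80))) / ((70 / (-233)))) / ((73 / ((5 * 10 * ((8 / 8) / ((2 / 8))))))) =4970278441459277 / 7201927805488700 - 466 * sqrt(5) / 11753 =0.60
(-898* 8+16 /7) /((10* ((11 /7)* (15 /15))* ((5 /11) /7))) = -175952 /25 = -7038.08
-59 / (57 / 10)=-590 / 57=-10.35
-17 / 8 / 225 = -17 / 1800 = -0.01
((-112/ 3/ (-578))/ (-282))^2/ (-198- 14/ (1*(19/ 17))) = -931/ 3736082252250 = -0.00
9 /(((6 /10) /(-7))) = -105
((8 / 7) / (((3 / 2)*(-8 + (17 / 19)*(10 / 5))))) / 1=-152 / 1239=-0.12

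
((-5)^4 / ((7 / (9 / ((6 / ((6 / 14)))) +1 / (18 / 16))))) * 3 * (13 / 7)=1568125 / 2058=761.97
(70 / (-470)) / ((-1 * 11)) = 0.01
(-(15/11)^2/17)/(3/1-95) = 225/189244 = 0.00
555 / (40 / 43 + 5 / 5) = 287.53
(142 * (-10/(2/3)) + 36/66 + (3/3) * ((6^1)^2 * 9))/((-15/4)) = 5296/11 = 481.45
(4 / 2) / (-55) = -2 / 55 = -0.04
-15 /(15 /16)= -16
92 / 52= 23 / 13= 1.77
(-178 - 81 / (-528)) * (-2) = 31301 / 88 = 355.69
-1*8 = -8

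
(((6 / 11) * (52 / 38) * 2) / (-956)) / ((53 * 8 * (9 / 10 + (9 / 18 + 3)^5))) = -1560 / 222855737137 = -0.00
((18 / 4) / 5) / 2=9 / 20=0.45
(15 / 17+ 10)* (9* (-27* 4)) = -179820 / 17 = -10577.65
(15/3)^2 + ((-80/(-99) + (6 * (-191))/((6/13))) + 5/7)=-1702339/693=-2456.48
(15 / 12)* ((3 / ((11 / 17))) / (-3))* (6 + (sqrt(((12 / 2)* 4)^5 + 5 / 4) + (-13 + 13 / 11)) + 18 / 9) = 1785 / 242 - 85* sqrt(31850501) / 88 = -5443.85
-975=-975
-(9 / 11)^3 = -729 / 1331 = -0.55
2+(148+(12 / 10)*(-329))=-1224 / 5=-244.80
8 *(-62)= -496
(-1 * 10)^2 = 100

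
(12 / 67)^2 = 144 / 4489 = 0.03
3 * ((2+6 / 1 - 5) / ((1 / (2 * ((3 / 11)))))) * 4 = 216 / 11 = 19.64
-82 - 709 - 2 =-793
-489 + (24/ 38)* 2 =-9267/ 19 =-487.74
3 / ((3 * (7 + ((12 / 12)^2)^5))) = 1 / 8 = 0.12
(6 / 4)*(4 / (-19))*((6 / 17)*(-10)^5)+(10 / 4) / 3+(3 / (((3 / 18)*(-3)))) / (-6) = 21603553 / 1938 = 11147.34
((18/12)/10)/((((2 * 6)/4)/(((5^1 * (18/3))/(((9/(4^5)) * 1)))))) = 512/3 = 170.67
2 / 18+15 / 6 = 47 / 18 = 2.61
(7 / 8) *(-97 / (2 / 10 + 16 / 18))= -4365 / 56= -77.95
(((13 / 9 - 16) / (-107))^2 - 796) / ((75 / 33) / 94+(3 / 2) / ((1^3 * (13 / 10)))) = -675.69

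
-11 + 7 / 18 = -191 / 18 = -10.61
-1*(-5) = 5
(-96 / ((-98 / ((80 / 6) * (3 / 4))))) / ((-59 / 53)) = -25440 / 2891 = -8.80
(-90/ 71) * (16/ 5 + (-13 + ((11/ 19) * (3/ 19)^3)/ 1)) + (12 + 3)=253708257/ 9252791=27.42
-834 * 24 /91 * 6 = -120096 /91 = -1319.74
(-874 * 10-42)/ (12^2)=-4391/ 72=-60.99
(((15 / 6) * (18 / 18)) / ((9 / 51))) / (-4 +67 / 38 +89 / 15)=8075 / 2107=3.83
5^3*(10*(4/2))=2500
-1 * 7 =-7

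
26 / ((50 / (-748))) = -9724 / 25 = -388.96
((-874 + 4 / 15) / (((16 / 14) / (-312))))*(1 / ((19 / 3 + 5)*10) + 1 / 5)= 42338933 / 850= 49810.51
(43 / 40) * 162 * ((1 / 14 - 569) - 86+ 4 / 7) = -31907763 / 280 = -113956.30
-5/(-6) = 5/6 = 0.83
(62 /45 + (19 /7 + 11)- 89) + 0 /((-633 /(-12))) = -23281 /315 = -73.91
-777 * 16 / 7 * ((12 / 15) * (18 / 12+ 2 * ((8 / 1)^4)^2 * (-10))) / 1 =2383706838624 / 5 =476741367724.80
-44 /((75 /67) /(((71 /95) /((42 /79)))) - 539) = 16535332 /202258567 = 0.08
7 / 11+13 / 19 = 1.32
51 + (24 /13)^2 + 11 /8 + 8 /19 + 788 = 21685921 /25688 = 844.20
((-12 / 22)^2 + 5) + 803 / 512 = 425355 / 61952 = 6.87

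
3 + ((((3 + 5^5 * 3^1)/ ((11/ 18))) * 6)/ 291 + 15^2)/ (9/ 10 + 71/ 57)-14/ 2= 324059546/ 1304941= 248.33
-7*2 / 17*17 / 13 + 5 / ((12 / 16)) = 218 / 39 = 5.59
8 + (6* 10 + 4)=72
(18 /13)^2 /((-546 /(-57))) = 3078 /15379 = 0.20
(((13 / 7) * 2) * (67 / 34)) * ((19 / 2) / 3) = 16549 / 714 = 23.18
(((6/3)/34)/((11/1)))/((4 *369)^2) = 1/407393712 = 0.00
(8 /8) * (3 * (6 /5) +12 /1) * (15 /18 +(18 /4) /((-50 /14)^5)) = 628866368 /48828125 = 12.88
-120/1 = -120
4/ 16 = 1/ 4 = 0.25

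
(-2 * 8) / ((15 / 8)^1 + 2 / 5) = -640 / 91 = -7.03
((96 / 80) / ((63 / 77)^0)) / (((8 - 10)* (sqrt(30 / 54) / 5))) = -9* sqrt(5) / 5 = -4.02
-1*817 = -817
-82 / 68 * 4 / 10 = -41 / 85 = -0.48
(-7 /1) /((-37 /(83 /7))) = 83 /37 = 2.24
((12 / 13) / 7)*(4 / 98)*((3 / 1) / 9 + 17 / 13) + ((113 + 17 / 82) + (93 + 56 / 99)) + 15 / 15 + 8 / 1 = 101541762131 / 470576106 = 215.78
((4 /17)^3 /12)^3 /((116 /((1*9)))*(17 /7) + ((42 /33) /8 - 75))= -0.00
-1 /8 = -0.12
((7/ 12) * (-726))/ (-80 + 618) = -847/ 1076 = -0.79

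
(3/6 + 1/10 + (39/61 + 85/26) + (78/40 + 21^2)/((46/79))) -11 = 550253889/729560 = 754.23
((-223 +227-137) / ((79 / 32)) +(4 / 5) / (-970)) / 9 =-10320958 / 1724175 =-5.99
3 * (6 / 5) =18 / 5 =3.60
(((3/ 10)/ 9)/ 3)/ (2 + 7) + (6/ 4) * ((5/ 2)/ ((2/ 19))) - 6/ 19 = 2173711/ 61560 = 35.31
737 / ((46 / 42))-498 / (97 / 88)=493317 / 2231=221.12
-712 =-712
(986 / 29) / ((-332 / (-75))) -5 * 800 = -662725 / 166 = -3992.32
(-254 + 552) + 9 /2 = 605 /2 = 302.50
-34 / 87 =-0.39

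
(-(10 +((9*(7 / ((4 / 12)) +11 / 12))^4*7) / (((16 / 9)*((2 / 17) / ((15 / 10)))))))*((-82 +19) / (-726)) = -26147973321031233 / 3964928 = -6594816682.93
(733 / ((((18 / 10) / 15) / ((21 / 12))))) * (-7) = -897925 / 12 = -74827.08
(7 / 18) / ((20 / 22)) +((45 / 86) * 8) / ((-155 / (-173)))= 1223681 / 239940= 5.10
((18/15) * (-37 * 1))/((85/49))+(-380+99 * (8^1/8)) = -130303/425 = -306.60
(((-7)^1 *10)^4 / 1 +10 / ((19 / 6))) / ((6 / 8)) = 1824760240 / 57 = 32013337.54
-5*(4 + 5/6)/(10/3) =-29/4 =-7.25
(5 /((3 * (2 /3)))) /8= 5 /16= 0.31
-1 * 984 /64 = -123 /8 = -15.38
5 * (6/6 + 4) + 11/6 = 161/6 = 26.83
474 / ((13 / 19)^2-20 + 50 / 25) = -171114 / 6329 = -27.04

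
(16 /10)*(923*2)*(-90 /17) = -265824 /17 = -15636.71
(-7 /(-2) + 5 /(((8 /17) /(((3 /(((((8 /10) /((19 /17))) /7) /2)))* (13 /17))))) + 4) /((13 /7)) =922005 /3536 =260.75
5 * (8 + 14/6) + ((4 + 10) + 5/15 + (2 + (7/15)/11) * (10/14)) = 15583/231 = 67.46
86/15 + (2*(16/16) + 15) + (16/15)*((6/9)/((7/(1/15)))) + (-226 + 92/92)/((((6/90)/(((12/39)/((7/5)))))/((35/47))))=-1529037383/2886975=-529.63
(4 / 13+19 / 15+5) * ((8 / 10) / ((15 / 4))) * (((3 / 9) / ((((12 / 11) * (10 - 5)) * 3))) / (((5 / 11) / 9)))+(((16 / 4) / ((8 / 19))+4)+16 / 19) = 621375419 / 41681250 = 14.91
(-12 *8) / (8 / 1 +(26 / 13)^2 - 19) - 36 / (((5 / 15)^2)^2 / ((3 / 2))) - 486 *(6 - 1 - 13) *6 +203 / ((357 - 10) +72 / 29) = 1345705699 / 70945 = 18968.30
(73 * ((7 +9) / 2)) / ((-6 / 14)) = -4088 / 3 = -1362.67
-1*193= -193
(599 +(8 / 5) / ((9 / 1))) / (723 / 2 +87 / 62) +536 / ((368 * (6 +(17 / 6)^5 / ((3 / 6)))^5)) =1.65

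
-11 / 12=-0.92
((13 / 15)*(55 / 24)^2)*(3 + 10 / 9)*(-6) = -291005 / 2592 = -112.27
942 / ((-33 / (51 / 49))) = -16014 / 539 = -29.71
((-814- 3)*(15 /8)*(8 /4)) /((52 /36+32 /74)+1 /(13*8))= -106103790 /65333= -1624.05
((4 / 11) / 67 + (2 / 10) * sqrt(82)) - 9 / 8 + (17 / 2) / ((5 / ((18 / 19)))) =274993 / 560120 + sqrt(82) / 5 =2.30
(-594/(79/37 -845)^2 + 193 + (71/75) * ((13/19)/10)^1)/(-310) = -167230460732288/268519558614375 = -0.62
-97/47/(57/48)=-1552/893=-1.74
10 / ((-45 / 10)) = -20 / 9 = -2.22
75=75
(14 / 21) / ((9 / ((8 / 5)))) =16 / 135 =0.12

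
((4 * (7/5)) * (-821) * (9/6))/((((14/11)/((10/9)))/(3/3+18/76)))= -424457/57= -7446.61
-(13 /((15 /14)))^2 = -33124 /225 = -147.22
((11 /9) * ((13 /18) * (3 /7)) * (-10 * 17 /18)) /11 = -1105 /3402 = -0.32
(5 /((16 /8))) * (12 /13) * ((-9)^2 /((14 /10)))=12150 /91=133.52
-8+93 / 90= -209 / 30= -6.97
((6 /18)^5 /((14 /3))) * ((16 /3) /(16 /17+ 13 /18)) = 272 /96201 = 0.00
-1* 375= -375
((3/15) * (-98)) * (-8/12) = 196/15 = 13.07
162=162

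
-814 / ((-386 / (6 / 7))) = 2442 / 1351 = 1.81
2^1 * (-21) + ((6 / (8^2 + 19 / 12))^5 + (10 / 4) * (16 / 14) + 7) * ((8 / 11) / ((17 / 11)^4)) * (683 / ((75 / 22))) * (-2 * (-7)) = 2195519259493280014230674 / 630390059139139033675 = 3482.79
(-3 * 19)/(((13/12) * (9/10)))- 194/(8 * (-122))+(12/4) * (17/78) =-57.61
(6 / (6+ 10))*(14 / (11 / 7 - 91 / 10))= -735 / 1054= -0.70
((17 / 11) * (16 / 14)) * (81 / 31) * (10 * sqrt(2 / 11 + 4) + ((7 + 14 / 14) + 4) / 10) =66096 / 11935 + 110160 * sqrt(506) / 26257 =99.91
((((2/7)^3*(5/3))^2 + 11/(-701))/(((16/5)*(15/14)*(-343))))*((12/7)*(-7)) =-10525651/72740259018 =-0.00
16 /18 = 8 /9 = 0.89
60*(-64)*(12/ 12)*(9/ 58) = -17280/ 29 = -595.86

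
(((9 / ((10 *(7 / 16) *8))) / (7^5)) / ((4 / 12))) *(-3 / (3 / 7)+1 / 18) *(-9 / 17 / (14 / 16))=2700 / 14000231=0.00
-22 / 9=-2.44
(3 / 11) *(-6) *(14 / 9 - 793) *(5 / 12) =35615 / 66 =539.62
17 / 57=0.30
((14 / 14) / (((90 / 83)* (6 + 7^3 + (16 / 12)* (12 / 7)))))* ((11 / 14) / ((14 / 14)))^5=13367233 / 17003689920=0.00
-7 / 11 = -0.64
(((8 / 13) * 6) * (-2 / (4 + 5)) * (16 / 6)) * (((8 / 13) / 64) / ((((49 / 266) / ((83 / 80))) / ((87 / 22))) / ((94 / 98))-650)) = 34391216 / 1062450849135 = 0.00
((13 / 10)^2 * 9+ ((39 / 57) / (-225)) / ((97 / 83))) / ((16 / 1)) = 25224511 / 26539200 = 0.95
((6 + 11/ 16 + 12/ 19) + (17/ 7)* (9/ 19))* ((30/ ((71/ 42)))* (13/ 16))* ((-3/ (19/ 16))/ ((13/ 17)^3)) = -11953844865/ 17326556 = -689.91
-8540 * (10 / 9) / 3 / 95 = -17080 / 513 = -33.29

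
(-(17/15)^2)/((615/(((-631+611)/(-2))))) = -578/27675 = -0.02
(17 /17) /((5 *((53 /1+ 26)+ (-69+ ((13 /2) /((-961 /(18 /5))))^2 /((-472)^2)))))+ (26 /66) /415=14757110509408357 /704421848998590855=0.02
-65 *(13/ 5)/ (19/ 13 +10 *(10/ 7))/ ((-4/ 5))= 76895/ 5732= 13.42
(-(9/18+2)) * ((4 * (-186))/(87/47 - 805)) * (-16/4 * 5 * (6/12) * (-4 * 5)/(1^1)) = -4371000/9437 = -463.18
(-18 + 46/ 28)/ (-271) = 229/ 3794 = 0.06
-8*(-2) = 16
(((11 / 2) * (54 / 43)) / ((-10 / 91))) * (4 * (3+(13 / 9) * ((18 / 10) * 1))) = -1513512 / 1075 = -1407.92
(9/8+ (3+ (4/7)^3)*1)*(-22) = -130141/1372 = -94.85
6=6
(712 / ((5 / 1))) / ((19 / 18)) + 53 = 17851 / 95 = 187.91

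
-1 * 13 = -13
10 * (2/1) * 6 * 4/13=480/13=36.92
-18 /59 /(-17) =18 /1003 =0.02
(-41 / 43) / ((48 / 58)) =-1189 / 1032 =-1.15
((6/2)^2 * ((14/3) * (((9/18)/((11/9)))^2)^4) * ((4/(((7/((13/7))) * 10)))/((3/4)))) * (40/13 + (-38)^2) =202448728863/30010243340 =6.75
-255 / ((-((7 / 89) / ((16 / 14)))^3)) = 92040752640 / 117649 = 782333.49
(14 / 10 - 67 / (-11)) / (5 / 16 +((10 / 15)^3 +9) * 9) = 19776 / 221705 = 0.09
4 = 4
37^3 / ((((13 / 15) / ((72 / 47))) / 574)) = 31400807760 / 611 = 51392484.06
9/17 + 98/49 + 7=9.53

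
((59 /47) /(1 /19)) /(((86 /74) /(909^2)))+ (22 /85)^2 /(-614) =76017105681854693 /4482729575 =16957771.91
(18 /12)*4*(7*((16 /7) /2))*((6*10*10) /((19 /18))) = 518400 /19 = 27284.21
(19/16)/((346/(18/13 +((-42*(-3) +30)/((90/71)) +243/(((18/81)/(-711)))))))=-5760193501/2159040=-2667.94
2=2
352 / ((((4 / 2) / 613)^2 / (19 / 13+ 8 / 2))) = 2347804712 / 13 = 180600362.46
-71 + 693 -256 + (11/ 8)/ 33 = 8785/ 24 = 366.04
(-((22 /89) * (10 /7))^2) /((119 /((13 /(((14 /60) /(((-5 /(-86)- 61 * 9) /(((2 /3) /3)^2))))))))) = 530738851500 /817787803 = 648.99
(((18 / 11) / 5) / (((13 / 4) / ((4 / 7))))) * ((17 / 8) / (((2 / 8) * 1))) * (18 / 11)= 44064 / 55055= 0.80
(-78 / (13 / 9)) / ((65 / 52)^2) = -864 / 25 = -34.56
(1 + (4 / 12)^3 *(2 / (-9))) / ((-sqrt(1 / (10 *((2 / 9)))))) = -482 *sqrt(5) / 729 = -1.48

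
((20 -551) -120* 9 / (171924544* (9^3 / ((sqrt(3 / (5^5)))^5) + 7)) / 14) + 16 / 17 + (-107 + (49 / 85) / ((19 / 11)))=-28807214259092316625336740633908471 / 45242782609963417049821344052640 -889892578125* sqrt(15) / 196098748154640197739163720352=-636.73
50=50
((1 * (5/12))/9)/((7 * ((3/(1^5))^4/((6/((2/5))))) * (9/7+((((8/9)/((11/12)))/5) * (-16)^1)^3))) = -4159375/97102256868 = -0.00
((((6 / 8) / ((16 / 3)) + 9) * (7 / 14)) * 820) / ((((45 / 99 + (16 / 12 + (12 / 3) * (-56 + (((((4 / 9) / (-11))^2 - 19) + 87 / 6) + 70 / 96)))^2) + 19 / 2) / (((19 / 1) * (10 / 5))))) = 218879005348575 / 86886926719657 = 2.52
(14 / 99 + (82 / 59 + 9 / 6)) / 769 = 35411 / 8983458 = 0.00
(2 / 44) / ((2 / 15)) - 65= -64.66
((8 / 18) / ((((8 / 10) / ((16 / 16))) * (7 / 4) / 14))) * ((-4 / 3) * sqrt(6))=-160 * sqrt(6) / 27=-14.52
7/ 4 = 1.75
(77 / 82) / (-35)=-11 / 410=-0.03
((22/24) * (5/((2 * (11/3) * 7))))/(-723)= -5/40488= -0.00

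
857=857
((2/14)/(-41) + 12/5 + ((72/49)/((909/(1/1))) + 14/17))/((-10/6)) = -166694553/86236325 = -1.93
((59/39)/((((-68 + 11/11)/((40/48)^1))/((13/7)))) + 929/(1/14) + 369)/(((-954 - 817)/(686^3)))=-371949753540260/152559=-2438071523.41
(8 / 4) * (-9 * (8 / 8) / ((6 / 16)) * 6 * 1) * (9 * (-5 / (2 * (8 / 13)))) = 10530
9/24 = 3/8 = 0.38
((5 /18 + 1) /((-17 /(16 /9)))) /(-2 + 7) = -184 /6885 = -0.03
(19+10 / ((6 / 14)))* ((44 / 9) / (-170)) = -2794 / 2295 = -1.22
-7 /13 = -0.54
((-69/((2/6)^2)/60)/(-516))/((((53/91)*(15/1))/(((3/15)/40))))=2093/182320000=0.00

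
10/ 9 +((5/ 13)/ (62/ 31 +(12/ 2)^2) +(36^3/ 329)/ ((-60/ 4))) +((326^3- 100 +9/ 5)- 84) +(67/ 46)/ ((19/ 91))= 2913960767399411/ 84107205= 34645792.44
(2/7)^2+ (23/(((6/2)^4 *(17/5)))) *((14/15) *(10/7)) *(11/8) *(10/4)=376021/809676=0.46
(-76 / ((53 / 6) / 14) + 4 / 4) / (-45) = 6331 / 2385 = 2.65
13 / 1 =13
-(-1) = 1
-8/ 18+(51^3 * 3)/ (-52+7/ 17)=-60890317/ 7893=-7714.47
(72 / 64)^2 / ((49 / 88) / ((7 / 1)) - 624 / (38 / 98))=-16929 / 21524440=-0.00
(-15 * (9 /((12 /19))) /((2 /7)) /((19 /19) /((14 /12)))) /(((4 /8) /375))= -5236875 /8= -654609.38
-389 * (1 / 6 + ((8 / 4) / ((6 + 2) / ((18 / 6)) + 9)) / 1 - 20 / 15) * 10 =81301 / 21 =3871.48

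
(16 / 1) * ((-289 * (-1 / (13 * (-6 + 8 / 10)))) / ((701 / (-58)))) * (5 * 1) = 3352400 / 118469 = 28.30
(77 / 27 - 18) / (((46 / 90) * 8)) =-2045 / 552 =-3.70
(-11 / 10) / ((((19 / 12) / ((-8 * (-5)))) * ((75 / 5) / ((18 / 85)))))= -3168 / 8075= -0.39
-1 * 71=-71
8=8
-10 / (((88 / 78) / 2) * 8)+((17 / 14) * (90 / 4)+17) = 25937 / 616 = 42.11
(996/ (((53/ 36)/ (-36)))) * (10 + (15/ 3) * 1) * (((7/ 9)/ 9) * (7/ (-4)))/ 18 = 162680/ 53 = 3069.43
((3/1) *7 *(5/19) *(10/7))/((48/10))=125/76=1.64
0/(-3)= 0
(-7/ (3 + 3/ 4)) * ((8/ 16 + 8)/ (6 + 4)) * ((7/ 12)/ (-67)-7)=11.12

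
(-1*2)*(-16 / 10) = 16 / 5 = 3.20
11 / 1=11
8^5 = 32768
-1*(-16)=16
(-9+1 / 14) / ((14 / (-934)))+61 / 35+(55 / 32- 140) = 3599539 / 7840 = 459.12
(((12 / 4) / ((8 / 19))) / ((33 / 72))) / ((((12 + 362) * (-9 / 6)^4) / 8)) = 1216 / 18513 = 0.07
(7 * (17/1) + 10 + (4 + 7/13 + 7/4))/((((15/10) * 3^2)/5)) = 11725/234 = 50.11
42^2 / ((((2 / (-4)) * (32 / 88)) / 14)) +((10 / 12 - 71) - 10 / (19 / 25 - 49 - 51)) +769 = -223503475 / 1654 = -135129.07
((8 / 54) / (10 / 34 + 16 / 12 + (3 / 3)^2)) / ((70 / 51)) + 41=288724 / 7035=41.04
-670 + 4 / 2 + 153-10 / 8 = -2065 / 4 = -516.25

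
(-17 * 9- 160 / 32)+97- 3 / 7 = -61.43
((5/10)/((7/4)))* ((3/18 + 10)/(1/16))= 976/21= 46.48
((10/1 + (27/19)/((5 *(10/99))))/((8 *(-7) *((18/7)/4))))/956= -12173/32695200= -0.00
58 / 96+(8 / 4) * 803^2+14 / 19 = 1176132839 / 912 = 1289619.34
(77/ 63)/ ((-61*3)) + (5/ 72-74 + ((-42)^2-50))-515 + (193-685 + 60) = 9131795/ 13176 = 693.06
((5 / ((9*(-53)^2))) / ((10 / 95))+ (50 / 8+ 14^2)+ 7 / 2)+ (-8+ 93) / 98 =1023813967 / 4955076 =206.62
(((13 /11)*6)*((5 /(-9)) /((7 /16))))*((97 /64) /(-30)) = 1261 /2772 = 0.45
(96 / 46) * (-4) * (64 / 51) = -10.48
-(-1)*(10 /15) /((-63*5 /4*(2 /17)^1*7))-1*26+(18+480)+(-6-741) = -1819193 /6615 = -275.01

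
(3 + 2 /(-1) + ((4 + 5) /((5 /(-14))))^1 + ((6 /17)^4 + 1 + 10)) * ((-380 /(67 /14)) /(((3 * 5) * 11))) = 1952761328 /307774885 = 6.34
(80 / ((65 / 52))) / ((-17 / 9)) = -576 / 17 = -33.88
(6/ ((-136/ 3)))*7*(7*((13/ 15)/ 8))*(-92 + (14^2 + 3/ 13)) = -39837/ 544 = -73.23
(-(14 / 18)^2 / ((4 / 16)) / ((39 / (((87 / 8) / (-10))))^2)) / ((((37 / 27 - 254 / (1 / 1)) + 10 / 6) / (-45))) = -17661 / 52349440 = -0.00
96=96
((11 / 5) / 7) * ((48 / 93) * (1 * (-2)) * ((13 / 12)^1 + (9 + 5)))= -15928 / 3255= -4.89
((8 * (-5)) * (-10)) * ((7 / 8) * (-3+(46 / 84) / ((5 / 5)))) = -2575 / 3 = -858.33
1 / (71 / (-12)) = -12 / 71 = -0.17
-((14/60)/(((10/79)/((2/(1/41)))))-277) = 18877/150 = 125.85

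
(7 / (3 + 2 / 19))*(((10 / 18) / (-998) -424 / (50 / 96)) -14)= -1866.69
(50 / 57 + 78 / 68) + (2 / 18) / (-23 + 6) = 11731 / 5814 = 2.02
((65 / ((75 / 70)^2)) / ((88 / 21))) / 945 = 637 / 44550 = 0.01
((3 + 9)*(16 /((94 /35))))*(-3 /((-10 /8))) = 8064 /47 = 171.57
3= 3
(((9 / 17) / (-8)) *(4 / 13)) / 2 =-9 / 884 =-0.01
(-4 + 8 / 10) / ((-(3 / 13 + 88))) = 208 / 5735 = 0.04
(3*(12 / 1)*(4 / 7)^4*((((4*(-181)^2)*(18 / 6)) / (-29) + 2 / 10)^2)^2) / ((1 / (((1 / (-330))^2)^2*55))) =601164322.18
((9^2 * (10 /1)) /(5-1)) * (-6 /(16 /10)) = -6075 /8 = -759.38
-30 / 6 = -5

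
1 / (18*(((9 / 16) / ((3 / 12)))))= 2 / 81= 0.02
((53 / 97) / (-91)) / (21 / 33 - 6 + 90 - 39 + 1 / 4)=-2332 / 17821713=-0.00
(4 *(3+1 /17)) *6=1248 /17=73.41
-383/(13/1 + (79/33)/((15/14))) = -189585/7541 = -25.14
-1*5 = -5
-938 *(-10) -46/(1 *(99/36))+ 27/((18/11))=206355/22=9379.77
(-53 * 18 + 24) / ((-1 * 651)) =10 / 7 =1.43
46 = 46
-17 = -17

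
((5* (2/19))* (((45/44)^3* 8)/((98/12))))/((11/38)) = 1366875/717409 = 1.91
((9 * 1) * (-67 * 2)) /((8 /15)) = -9045 /4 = -2261.25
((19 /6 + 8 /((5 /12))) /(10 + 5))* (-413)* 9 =-5542.46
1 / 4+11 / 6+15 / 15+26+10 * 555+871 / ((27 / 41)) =745385 / 108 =6901.71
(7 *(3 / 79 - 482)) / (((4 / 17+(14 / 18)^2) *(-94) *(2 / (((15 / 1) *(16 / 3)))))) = 7340098500 / 4295941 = 1708.61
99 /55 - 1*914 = -4561 /5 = -912.20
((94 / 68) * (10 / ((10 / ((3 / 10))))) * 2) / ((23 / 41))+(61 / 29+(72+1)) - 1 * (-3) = 9023799 / 113390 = 79.58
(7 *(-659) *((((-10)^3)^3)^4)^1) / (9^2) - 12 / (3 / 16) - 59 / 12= -18452000000000000000000000000000000022329 / 324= -56950617283950617283950620000000000000.00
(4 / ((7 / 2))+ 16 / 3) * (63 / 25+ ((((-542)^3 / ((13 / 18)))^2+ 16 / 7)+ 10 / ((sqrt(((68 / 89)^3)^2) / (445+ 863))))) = 56495717586223228335333541 / 179490675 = 314755725255494349.97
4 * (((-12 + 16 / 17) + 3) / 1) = -548 / 17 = -32.24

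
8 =8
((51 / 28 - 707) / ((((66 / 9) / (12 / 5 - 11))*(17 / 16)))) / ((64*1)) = 46311 / 3808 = 12.16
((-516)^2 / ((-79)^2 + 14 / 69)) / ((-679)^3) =-18371664 / 134811429887477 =-0.00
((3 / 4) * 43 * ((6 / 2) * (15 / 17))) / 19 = 5805 / 1292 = 4.49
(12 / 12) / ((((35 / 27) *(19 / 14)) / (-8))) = -432 / 95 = -4.55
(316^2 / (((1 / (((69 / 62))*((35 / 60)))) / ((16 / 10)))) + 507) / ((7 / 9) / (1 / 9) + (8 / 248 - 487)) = -16155401 / 74395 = -217.16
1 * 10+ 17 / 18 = 197 / 18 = 10.94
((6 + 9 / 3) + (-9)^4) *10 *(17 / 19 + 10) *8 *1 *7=40083915.79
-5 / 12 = -0.42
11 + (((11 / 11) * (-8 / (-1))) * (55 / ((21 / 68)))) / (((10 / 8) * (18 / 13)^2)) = 1030007 / 1701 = 605.53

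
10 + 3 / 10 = 103 / 10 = 10.30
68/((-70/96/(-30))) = 19584/7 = 2797.71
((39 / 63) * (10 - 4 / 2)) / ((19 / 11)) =1144 / 399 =2.87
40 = 40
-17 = -17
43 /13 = 3.31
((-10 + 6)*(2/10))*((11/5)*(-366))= 644.16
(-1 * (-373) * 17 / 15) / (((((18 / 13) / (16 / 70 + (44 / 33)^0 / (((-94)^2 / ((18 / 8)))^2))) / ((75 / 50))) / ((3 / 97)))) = 823801565149459 / 254461701043200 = 3.24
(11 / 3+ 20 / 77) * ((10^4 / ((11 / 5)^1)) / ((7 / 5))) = 226750000 / 17787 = 12748.07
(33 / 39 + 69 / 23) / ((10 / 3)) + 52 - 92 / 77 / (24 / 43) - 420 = -2216135 / 6006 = -368.99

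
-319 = -319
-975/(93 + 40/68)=-16575/1591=-10.42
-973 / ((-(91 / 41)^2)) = 197.51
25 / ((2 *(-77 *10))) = -5 / 308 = -0.02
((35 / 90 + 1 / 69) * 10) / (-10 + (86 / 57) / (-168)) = -444220 / 1102229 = -0.40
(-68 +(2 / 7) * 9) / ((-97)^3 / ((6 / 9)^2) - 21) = 1832 / 57498987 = 0.00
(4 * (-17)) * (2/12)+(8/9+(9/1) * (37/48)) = -505/144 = -3.51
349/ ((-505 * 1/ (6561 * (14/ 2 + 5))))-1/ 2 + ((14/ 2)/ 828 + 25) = -22741095539/ 418140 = -54386.32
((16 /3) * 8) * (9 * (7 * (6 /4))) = 4032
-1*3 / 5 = -3 / 5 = -0.60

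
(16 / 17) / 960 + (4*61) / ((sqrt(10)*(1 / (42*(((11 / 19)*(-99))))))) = 1 / 1020-5580036*sqrt(10) / 95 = -185743.40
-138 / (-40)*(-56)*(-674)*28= 18230352 / 5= 3646070.40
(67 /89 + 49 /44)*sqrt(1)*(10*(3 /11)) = 5.09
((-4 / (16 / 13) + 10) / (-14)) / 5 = -27 / 280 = -0.10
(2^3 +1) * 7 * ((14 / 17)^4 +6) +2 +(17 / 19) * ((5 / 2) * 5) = 1333507569 / 3173798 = 420.16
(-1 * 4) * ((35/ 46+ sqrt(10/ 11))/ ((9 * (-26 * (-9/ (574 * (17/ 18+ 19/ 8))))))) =-68593 * sqrt(110)/ 208494 - 2400755/ 871884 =-6.20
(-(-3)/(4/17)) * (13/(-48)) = -221/64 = -3.45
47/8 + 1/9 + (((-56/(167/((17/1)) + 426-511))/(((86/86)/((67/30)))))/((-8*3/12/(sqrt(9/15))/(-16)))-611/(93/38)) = -543871/2232 + 127568*sqrt(15)/47925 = -233.36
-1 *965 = -965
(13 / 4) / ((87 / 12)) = 0.45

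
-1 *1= -1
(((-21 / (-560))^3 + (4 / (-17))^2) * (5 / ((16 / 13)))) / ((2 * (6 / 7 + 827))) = 12232493 / 89964544000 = 0.00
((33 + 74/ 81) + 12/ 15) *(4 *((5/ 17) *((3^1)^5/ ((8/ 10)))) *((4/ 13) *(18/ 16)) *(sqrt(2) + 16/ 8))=111645 *sqrt(2)/ 26 + 111645/ 13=14660.76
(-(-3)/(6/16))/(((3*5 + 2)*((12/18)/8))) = 96/17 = 5.65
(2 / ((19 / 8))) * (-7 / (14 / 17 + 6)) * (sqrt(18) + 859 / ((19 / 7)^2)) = -20035316 / 198911-1428 * sqrt(2) / 551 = -104.39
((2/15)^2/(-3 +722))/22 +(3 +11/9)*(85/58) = 319325933/51606225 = 6.19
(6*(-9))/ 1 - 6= -60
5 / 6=0.83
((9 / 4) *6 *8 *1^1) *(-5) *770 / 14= -29700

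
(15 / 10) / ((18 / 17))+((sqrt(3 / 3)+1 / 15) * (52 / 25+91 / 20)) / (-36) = 5491 / 4500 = 1.22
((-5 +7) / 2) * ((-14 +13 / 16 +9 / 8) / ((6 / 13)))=-2509 / 96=-26.14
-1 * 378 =-378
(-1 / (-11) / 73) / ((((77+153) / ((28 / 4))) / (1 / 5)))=7 / 923450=0.00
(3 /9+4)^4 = 28561 /81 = 352.60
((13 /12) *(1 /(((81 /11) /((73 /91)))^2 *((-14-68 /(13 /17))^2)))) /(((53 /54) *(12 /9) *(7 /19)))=159267823 /63267179994144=0.00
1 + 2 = 3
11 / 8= 1.38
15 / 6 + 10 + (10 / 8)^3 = 925 / 64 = 14.45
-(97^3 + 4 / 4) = -912674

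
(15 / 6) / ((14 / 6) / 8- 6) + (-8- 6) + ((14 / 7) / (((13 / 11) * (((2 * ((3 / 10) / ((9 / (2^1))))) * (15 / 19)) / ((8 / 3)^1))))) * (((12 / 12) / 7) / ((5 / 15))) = 49066 / 12467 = 3.94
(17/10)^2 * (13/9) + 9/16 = 17053/3600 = 4.74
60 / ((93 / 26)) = 520 / 31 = 16.77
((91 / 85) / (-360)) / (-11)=91 / 336600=0.00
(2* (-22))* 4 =-176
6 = 6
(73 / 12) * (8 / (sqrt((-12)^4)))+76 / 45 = 2189 / 1080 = 2.03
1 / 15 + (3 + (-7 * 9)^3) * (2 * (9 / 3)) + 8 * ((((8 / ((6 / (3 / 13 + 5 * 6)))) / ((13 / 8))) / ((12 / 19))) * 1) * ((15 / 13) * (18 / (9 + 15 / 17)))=-345936058661 / 230685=-1499603.61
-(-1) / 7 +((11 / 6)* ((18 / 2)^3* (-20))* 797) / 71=-149126599 / 497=-300053.52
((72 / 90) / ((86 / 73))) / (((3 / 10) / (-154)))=-44968 / 129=-348.59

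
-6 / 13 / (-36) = 1 / 78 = 0.01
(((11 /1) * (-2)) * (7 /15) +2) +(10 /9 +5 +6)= 173 /45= 3.84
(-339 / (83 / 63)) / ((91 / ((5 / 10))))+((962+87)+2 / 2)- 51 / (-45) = 33979421 / 32370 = 1049.72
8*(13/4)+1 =27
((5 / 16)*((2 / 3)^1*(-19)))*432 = -1710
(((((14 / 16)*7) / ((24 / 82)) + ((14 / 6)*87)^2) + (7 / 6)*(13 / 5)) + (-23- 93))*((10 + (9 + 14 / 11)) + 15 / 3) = 2743323599 / 2640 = 1039137.73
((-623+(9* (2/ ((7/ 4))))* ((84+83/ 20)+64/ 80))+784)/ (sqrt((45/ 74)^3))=2786618* sqrt(370)/ 23625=2268.85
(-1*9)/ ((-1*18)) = 1/ 2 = 0.50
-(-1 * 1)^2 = -1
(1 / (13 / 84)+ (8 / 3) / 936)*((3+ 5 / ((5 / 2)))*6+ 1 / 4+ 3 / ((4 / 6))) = 315391 / 1404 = 224.64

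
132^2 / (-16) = -1089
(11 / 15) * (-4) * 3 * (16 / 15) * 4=-2816 / 75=-37.55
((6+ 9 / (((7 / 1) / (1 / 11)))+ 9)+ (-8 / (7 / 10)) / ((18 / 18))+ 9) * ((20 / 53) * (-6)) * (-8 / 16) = 58620 / 4081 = 14.36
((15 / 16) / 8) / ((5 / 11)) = 0.26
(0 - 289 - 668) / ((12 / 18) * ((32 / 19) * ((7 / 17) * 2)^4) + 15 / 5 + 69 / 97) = -441930741813 / 1952337448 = -226.36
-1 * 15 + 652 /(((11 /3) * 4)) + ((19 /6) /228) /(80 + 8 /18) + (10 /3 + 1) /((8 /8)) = 6458113 /191136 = 33.79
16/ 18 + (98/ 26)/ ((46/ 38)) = 10771/ 2691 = 4.00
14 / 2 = 7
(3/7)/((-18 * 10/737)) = -737/420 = -1.75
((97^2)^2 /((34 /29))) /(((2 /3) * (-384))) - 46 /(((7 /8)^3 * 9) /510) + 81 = -2675926227985 /8956416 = -298771.99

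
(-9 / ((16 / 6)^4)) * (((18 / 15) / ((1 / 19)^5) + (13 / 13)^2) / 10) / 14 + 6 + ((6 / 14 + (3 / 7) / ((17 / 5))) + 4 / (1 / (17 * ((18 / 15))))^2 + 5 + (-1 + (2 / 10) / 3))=-2102.10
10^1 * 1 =10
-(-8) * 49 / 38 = 10.32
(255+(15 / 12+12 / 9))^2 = 9554281 / 144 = 66349.17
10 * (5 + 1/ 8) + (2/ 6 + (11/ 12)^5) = 12996635/ 248832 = 52.23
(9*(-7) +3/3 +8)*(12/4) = -162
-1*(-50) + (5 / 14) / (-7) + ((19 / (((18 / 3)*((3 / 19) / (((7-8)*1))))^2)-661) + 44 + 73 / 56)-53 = -18974287 / 31752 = -597.58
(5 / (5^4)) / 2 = 1 / 250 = 0.00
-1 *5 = -5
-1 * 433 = -433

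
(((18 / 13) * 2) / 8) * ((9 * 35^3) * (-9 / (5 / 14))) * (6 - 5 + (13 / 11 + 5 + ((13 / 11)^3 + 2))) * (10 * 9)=-3281601336.44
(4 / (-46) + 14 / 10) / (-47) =-151 / 5405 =-0.03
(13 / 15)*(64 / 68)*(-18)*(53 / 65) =-5088 / 425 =-11.97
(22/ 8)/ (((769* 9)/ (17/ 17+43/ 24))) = 737/ 664416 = 0.00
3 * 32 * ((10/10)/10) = 48/5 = 9.60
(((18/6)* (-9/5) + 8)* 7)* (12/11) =19.85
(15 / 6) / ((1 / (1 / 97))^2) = 5 / 18818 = 0.00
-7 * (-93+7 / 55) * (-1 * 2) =-71512 / 55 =-1300.22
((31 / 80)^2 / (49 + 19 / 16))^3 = 0.00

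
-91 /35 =-13 /5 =-2.60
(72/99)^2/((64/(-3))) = -3/121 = -0.02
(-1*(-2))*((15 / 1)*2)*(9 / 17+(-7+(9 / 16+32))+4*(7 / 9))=357445 / 204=1752.18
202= 202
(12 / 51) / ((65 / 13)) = 4 / 85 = 0.05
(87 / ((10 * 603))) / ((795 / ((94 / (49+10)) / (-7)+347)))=461477 / 73328150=0.01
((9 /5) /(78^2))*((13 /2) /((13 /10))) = 1 /676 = 0.00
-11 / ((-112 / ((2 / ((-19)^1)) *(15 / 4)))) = -165 / 4256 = -0.04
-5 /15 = -1 /3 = -0.33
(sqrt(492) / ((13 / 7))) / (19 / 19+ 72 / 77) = 1078 * sqrt(123) / 1937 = 6.17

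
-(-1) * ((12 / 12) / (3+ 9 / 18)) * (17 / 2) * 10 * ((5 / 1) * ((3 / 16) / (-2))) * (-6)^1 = 3825 / 56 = 68.30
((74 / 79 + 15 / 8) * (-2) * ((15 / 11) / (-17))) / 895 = 5331 / 10577468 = 0.00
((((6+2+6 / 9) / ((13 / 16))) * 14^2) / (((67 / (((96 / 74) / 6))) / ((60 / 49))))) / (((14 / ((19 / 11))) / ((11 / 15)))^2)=369664 / 5466195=0.07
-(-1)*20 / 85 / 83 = 4 / 1411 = 0.00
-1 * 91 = -91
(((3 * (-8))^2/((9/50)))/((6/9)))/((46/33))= 79200/23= 3443.48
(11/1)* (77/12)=847/12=70.58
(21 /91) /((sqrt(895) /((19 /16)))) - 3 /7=-3 /7 + 57 *sqrt(895) /186160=-0.42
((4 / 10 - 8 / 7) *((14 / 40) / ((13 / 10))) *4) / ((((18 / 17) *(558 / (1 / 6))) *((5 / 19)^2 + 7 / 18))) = -0.00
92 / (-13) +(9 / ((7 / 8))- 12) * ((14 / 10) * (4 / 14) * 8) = -5716 / 455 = -12.56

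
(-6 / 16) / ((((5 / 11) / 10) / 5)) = -165 / 4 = -41.25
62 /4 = 31 /2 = 15.50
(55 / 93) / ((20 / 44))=121 / 93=1.30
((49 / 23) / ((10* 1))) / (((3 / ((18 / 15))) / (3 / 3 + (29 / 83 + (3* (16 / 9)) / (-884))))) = 3622276 / 31641675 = 0.11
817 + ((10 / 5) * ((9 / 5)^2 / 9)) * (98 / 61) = 1247689 / 1525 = 818.16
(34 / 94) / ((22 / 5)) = 85 / 1034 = 0.08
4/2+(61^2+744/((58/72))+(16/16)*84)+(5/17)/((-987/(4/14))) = 16113024421/3406137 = 4730.59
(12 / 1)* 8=96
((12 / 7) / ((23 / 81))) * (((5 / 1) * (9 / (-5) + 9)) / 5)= 34992 / 805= 43.47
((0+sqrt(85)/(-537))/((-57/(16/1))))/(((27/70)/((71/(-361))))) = -79520* sqrt(85)/298345923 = -0.00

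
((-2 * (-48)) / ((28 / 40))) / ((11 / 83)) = 79680 / 77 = 1034.81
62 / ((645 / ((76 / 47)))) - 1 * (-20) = 611012 / 30315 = 20.16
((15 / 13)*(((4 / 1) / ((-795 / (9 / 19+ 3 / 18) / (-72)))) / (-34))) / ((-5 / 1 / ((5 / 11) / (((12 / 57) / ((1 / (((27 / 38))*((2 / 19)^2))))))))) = 500707 / 1159587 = 0.43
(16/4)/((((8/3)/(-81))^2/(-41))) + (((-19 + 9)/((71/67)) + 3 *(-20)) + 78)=-171881911/1136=-151304.50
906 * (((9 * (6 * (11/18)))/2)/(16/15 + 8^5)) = 0.46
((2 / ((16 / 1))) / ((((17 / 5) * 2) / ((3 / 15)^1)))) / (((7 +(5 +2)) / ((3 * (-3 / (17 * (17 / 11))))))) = -0.00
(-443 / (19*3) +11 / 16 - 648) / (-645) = 597437 / 588240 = 1.02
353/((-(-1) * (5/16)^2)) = 90368/25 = 3614.72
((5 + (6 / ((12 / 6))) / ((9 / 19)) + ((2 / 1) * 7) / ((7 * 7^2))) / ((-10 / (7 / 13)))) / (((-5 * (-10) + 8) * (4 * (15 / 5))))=-209 / 237510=-0.00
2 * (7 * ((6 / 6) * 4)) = 56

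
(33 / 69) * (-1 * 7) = -77 / 23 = -3.35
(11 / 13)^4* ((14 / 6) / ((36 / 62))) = 3177097 / 1542294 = 2.06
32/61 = 0.52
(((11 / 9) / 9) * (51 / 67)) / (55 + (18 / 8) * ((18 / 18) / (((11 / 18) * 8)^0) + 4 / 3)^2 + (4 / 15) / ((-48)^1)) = 55 / 35778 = 0.00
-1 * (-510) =510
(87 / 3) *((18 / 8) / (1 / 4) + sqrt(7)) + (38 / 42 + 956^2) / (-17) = -19099498 / 357 + 29 *sqrt(7) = -53423.27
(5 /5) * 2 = 2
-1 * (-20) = 20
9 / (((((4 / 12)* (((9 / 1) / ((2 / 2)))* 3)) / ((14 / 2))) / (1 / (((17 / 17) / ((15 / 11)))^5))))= 5315625 / 161051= 33.01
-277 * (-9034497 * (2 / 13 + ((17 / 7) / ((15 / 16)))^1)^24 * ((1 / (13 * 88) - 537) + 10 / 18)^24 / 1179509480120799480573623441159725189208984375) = 10628138968960112043098055161367838918018349044073404417830875673823299427690512614412823504939349844676128336810076252390812500326446232008014560428179269279185320573025019531586025752270786876357647844601935710633196572245282876078126529067429 / 466396121040453862189606407105703847999186430942790664018268717665475595736793164354637940371379076871141512700367675323765445526097643480718135833740234375000000000000000000000000000000000000000000000000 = 22787794515208366718330290000000000000000.00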